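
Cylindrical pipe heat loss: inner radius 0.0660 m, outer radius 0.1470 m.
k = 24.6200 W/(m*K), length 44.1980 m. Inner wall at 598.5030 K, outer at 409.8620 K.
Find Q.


dT = 188.6410 K
ln(ro/ri) = 0.8008
Q = 2*pi*24.6200*44.1980*188.6410 / 0.8008 = 1610625.5180 W

1610625.5180 W


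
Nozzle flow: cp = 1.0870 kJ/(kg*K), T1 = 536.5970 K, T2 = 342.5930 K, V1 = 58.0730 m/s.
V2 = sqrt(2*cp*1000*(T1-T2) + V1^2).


dT = 194.0040 K
2*cp*1000*dT = 421764.6960
V1^2 = 3372.4733
V2 = sqrt(425137.1693) = 652.0254 m/s

652.0254 m/s


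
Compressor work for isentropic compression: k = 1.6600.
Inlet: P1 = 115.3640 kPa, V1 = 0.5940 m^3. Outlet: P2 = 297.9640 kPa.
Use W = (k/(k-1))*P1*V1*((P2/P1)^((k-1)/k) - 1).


(k-1)/k = 0.3976
(P2/P1)^exp = 1.4583
W = 2.5152 * 115.3640 * 0.5940 * (1.4583 - 1) = 78.9883 kJ

78.9883 kJ


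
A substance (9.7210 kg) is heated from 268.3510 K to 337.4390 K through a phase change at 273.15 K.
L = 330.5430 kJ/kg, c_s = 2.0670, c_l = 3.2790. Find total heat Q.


Q1 (sensible, solid) = 9.7210 * 2.0670 * 4.7990 = 96.4278 kJ
Q2 (latent) = 9.7210 * 330.5430 = 3213.2085 kJ
Q3 (sensible, liquid) = 9.7210 * 3.2790 * 64.2890 = 2049.2221 kJ
Q_total = 5358.8584 kJ

5358.8584 kJ


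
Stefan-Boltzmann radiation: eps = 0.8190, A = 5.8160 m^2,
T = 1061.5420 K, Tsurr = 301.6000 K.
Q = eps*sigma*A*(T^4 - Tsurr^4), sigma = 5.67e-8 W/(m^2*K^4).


T^4 = 1.2698e+12
Tsurr^4 = 8.2742e+09
Q = 0.8190 * 5.67e-8 * 5.8160 * 1.2616e+12 = 340722.6398 W

340722.6398 W


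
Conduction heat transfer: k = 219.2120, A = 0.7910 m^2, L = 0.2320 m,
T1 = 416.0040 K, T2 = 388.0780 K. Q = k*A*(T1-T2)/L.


dT = 27.9260 K
Q = 219.2120 * 0.7910 * 27.9260 / 0.2320 = 20871.8794 W

20871.8794 W


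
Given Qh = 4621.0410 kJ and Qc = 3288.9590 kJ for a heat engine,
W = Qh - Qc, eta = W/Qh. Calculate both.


W = 4621.0410 - 3288.9590 = 1332.0820 kJ
eta = 1332.0820 / 4621.0410 = 0.2883 = 28.8264%

W = 1332.0820 kJ, eta = 28.8264%


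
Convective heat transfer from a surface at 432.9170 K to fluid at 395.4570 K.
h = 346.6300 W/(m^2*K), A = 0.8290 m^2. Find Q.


dT = 37.4600 K
Q = 346.6300 * 0.8290 * 37.4600 = 10764.3659 W

10764.3659 W


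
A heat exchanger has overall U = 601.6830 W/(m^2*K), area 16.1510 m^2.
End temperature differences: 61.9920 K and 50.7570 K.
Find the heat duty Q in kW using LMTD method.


LMTD = 56.1874 K
Q = 601.6830 * 16.1510 * 56.1874 = 546017.0674 W = 546.0171 kW

546.0171 kW


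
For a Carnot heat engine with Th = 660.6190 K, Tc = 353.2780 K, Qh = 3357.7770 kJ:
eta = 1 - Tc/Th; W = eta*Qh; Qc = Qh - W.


eta = 1 - 353.2780/660.6190 = 0.4652
W = 0.4652 * 3357.7770 = 1562.1448 kJ
Qc = 3357.7770 - 1562.1448 = 1795.6322 kJ

eta = 46.5232%, W = 1562.1448 kJ, Qc = 1795.6322 kJ


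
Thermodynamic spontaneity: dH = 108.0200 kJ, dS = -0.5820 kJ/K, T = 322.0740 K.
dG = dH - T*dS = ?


T*dS = 322.0740 * -0.5820 = -187.4471 kJ
dG = 108.0200 + 187.4471 = 295.4671 kJ (non-spontaneous)

dG = 295.4671 kJ, non-spontaneous


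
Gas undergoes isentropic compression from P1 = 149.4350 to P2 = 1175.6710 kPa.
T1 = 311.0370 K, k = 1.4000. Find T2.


(k-1)/k = 0.2857
(P2/P1)^exp = 1.8028
T2 = 311.0370 * 1.8028 = 560.7438 K

560.7438 K


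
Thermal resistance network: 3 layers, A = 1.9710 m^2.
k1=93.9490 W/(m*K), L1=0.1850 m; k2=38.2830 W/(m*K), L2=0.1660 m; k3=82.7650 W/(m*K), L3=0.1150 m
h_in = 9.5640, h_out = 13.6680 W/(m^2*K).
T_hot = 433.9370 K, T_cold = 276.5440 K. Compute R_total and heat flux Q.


R_conv_in = 1/(9.5640*1.9710) = 0.0530
R_1 = 0.1850/(93.9490*1.9710) = 0.0010
R_2 = 0.1660/(38.2830*1.9710) = 0.0022
R_3 = 0.1150/(82.7650*1.9710) = 0.0007
R_conv_out = 1/(13.6680*1.9710) = 0.0371
R_total = 0.0941 K/W
Q = 157.3930 / 0.0941 = 1673.1012 W

R_total = 0.0941 K/W, Q = 1673.1012 W


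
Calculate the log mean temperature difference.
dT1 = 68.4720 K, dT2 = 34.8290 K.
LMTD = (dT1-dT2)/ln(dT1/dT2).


dT1/dT2 = 1.9659
ln(dT1/dT2) = 0.6760
LMTD = 33.6430 / 0.6760 = 49.7696 K

49.7696 K


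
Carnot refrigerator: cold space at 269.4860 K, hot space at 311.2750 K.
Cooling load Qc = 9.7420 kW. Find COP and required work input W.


COP = 269.4860 / 41.7890 = 6.4487
W = 9.7420 / 6.4487 = 1.5107 kW

COP = 6.4487, W = 1.5107 kW


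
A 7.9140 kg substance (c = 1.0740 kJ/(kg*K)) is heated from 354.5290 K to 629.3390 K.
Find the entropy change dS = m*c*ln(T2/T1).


T2/T1 = 1.7751
ln(T2/T1) = 0.5739
dS = 7.9140 * 1.0740 * 0.5739 = 4.8778 kJ/K

4.8778 kJ/K


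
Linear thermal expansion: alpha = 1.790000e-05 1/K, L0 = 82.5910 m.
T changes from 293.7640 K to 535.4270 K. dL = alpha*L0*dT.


dT = 241.6630 K
dL = 1.790000e-05 * 82.5910 * 241.6630 = 0.357269 m
L_final = 82.948269 m

dL = 0.357269 m


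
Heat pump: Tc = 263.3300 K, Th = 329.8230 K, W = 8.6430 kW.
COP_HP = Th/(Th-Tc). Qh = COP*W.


COP = 329.8230 / 66.4930 = 4.9603
Qh = 4.9603 * 8.6430 = 42.8716 kW

COP = 4.9603, Qh = 42.8716 kW


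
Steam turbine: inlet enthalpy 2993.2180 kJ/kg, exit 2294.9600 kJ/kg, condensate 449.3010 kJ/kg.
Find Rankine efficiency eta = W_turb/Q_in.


W = 698.2580 kJ/kg
Q_in = 2543.9170 kJ/kg
eta = 0.2745 = 27.4481%

eta = 27.4481%


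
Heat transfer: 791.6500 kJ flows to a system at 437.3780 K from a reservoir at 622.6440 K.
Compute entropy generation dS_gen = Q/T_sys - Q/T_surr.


dS_sys = 791.6500/437.3780 = 1.8100 kJ/K
dS_surr = -791.6500/622.6440 = -1.2714 kJ/K
dS_gen = 1.8100 - 1.2714 = 0.5386 kJ/K (irreversible)

dS_gen = 0.5386 kJ/K, irreversible


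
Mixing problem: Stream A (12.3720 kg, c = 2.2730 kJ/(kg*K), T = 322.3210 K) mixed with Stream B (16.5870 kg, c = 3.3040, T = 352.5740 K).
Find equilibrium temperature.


num = 28386.4389
den = 82.9250
Tf = 342.3146 K

342.3146 K


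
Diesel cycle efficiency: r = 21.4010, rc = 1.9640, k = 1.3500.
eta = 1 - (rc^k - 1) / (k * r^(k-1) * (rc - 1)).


r^(k-1) = 2.9218
rc^k = 2.4874
eta = 0.6088 = 60.8837%

60.8837%


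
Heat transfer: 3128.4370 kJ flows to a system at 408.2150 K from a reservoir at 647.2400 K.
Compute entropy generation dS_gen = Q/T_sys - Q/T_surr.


dS_sys = 3128.4370/408.2150 = 7.6637 kJ/K
dS_surr = -3128.4370/647.2400 = -4.8335 kJ/K
dS_gen = 7.6637 - 4.8335 = 2.8302 kJ/K (irreversible)

dS_gen = 2.8302 kJ/K, irreversible


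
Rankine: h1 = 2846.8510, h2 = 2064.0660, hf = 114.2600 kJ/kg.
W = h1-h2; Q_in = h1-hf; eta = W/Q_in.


W = 782.7850 kJ/kg
Q_in = 2732.5910 kJ/kg
eta = 0.2865 = 28.6463%

eta = 28.6463%


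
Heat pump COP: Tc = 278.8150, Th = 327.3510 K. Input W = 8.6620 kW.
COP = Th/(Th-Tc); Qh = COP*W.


COP = 327.3510 / 48.5360 = 6.7445
Qh = 6.7445 * 8.6620 = 58.4208 kW

COP = 6.7445, Qh = 58.4208 kW


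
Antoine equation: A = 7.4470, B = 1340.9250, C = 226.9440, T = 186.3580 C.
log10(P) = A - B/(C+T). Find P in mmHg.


C+T = 413.3020
B/(C+T) = 3.2444
log10(P) = 7.4470 - 3.2444 = 4.2026
P = 10^4.2026 = 15943.3898 mmHg

15943.3898 mmHg


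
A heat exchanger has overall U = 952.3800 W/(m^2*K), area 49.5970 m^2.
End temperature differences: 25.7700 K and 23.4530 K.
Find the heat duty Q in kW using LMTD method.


LMTD = 24.5933 K
Q = 952.3800 * 49.5970 * 24.5933 = 1161669.7771 W = 1161.6698 kW

1161.6698 kW


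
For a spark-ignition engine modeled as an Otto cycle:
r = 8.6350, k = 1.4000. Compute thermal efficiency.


r^(k-1) = 2.3687
eta = 1 - 1/2.3687 = 0.5778 = 57.7823%

57.7823%


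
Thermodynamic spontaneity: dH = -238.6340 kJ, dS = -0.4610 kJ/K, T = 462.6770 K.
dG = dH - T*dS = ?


T*dS = 462.6770 * -0.4610 = -213.2941 kJ
dG = -238.6340 + 213.2941 = -25.3399 kJ (spontaneous)

dG = -25.3399 kJ, spontaneous


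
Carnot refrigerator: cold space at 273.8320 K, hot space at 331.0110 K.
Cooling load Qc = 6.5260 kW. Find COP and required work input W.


COP = 273.8320 / 57.1790 = 4.7890
W = 6.5260 / 4.7890 = 1.3627 kW

COP = 4.7890, W = 1.3627 kW


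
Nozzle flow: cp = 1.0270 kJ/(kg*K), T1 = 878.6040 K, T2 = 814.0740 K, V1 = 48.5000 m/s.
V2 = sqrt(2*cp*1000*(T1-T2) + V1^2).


dT = 64.5300 K
2*cp*1000*dT = 132544.6200
V1^2 = 2352.2500
V2 = sqrt(134896.8700) = 367.2831 m/s

367.2831 m/s


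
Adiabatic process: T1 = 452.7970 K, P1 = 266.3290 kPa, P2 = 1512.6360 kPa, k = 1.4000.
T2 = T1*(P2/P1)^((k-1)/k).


(k-1)/k = 0.2857
(P2/P1)^exp = 1.6426
T2 = 452.7970 * 1.6426 = 743.7421 K

743.7421 K


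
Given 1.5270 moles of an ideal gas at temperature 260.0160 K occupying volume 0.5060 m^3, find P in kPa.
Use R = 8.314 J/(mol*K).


P = nRT/V = 1.5270 * 8.314 * 260.0160 / 0.5060
= 3301.0274 / 0.5060 = 6523.7696 Pa = 6.5238 kPa

6.5238 kPa


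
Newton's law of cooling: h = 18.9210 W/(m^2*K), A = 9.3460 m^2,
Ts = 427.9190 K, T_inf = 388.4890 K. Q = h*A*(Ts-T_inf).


dT = 39.4300 K
Q = 18.9210 * 9.3460 * 39.4300 = 6972.6303 W

6972.6303 W


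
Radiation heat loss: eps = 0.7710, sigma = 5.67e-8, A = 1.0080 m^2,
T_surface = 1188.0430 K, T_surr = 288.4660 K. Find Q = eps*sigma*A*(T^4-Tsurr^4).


T^4 = 1.9922e+12
Tsurr^4 = 6.9243e+09
Q = 0.7710 * 5.67e-8 * 1.0080 * 1.9853e+12 = 87481.1483 W

87481.1483 W


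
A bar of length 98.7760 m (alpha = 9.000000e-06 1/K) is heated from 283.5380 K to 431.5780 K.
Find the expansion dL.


dT = 148.0400 K
dL = 9.000000e-06 * 98.7760 * 148.0400 = 0.131605 m
L_final = 98.907605 m

dL = 0.131605 m


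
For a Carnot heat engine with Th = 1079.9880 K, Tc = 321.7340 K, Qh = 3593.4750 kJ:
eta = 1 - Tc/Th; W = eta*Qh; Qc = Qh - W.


eta = 1 - 321.7340/1079.9880 = 0.7021
W = 0.7021 * 3593.4750 = 2522.9602 kJ
Qc = 3593.4750 - 2522.9602 = 1070.5148 kJ

eta = 70.2095%, W = 2522.9602 kJ, Qc = 1070.5148 kJ


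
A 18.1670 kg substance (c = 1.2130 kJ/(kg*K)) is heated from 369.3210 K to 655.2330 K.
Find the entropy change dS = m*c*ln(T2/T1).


T2/T1 = 1.7742
ln(T2/T1) = 0.5733
dS = 18.1670 * 1.2130 * 0.5733 = 12.6341 kJ/K

12.6341 kJ/K


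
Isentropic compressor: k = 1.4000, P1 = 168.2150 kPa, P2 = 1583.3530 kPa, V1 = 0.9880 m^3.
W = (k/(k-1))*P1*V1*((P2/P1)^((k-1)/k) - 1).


(k-1)/k = 0.2857
(P2/P1)^exp = 1.8976
W = 3.5000 * 168.2150 * 0.9880 * (1.8976 - 1) = 522.1203 kJ

522.1203 kJ


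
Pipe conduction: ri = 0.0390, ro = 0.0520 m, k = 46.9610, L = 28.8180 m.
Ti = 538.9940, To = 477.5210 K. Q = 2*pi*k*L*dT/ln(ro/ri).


dT = 61.4730 K
ln(ro/ri) = 0.2877
Q = 2*pi*46.9610*28.8180*61.4730 / 0.2877 = 1816990.4766 W

1816990.4766 W


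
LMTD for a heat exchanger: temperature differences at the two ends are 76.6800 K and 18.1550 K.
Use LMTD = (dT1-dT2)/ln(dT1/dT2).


dT1/dT2 = 4.2236
ln(dT1/dT2) = 1.4407
LMTD = 58.5250 / 1.4407 = 40.6228 K

40.6228 K


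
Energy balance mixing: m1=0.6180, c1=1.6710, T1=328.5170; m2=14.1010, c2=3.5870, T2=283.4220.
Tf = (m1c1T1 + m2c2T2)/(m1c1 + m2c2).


num = 14674.8184
den = 51.6130
Tf = 284.3243 K

284.3243 K


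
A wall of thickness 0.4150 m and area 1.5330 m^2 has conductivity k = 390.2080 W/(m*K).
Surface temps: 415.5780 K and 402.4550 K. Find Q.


dT = 13.1230 K
Q = 390.2080 * 1.5330 * 13.1230 / 0.4150 = 18915.7409 W

18915.7409 W


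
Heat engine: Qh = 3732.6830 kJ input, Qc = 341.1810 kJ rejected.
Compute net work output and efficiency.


W = 3732.6830 - 341.1810 = 3391.5020 kJ
eta = 3391.5020 / 3732.6830 = 0.9086 = 90.8596%

W = 3391.5020 kJ, eta = 90.8596%


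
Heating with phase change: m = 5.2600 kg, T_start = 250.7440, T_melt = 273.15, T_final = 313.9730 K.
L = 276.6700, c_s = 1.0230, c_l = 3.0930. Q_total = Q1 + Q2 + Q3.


Q1 (sensible, solid) = 5.2600 * 1.0230 * 22.4060 = 120.5662 kJ
Q2 (latent) = 5.2600 * 276.6700 = 1455.2842 kJ
Q3 (sensible, liquid) = 5.2600 * 3.0930 * 40.8230 = 664.1567 kJ
Q_total = 2240.0072 kJ

2240.0072 kJ


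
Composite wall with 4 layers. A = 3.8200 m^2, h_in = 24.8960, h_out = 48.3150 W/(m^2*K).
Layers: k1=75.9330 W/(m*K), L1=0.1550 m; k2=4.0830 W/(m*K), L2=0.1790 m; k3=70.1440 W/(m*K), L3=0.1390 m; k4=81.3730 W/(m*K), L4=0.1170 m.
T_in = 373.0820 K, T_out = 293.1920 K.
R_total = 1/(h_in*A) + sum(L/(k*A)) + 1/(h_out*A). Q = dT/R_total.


R_conv_in = 1/(24.8960*3.8200) = 0.0105
R_1 = 0.1550/(75.9330*3.8200) = 0.0005
R_2 = 0.1790/(4.0830*3.8200) = 0.0115
R_3 = 0.1390/(70.1440*3.8200) = 0.0005
R_4 = 0.1170/(81.3730*3.8200) = 0.0004
R_conv_out = 1/(48.3150*3.8200) = 0.0054
R_total = 0.0288 K/W
Q = 79.8900 / 0.0288 = 2770.1902 W

R_total = 0.0288 K/W, Q = 2770.1902 W


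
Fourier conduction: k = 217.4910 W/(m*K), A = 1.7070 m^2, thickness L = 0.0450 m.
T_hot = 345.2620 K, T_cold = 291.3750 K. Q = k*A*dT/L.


dT = 53.8870 K
Q = 217.4910 * 1.7070 * 53.8870 / 0.0450 = 444576.2965 W

444576.2965 W


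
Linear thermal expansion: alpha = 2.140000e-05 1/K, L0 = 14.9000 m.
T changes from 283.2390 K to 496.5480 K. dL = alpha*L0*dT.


dT = 213.3090 K
dL = 2.140000e-05 * 14.9000 * 213.3090 = 0.068016 m
L_final = 14.968016 m

dL = 0.068016 m


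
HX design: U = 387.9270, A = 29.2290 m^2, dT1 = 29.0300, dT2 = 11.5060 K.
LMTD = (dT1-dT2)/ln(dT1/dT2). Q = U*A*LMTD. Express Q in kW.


LMTD = 18.9354 K
Q = 387.9270 * 29.2290 * 18.9354 = 214703.4497 W = 214.7034 kW

214.7034 kW


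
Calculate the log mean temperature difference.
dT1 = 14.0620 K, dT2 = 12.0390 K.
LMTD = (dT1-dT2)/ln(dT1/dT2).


dT1/dT2 = 1.1680
ln(dT1/dT2) = 0.1553
LMTD = 2.0230 / 0.1553 = 13.0243 K

13.0243 K


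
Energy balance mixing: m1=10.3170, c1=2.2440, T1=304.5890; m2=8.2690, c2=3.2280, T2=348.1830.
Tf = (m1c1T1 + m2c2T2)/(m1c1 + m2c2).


num = 16345.4622
den = 49.8437
Tf = 327.9345 K

327.9345 K


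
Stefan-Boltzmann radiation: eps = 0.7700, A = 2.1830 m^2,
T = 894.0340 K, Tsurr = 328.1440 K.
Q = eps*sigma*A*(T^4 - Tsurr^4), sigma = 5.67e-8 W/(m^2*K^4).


T^4 = 6.3888e+11
Tsurr^4 = 1.1595e+10
Q = 0.7700 * 5.67e-8 * 2.1830 * 6.2728e+11 = 59784.6169 W

59784.6169 W


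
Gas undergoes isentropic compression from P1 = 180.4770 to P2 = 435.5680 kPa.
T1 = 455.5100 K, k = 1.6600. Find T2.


(k-1)/k = 0.3976
(P2/P1)^exp = 1.4195
T2 = 455.5100 * 1.4195 = 646.5908 K

646.5908 K


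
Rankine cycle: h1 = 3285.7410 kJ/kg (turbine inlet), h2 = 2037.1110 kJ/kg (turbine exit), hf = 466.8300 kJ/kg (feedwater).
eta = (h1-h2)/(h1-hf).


W = 1248.6300 kJ/kg
Q_in = 2818.9110 kJ/kg
eta = 0.4429 = 44.2948%

eta = 44.2948%


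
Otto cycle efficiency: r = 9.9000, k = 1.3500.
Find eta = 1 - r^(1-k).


r^(k-1) = 2.2309
eta = 1 - 1/2.2309 = 0.5517 = 55.1742%

55.1742%


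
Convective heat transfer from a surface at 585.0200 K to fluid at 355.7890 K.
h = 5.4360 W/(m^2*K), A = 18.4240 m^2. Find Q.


dT = 229.2310 K
Q = 5.4360 * 18.4240 * 229.2310 = 22958.1412 W

22958.1412 W


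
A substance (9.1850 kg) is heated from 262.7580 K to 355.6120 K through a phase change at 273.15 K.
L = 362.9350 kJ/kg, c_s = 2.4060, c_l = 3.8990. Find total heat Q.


Q1 (sensible, solid) = 9.1850 * 2.4060 * 10.3920 = 229.6540 kJ
Q2 (latent) = 9.1850 * 362.9350 = 3333.5580 kJ
Q3 (sensible, liquid) = 9.1850 * 3.8990 * 82.4620 = 2953.1551 kJ
Q_total = 6516.3670 kJ

6516.3670 kJ


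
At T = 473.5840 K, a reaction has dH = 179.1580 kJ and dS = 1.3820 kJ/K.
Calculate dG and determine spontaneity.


T*dS = 473.5840 * 1.3820 = 654.4931 kJ
dG = 179.1580 - 654.4931 = -475.3351 kJ (spontaneous)

dG = -475.3351 kJ, spontaneous


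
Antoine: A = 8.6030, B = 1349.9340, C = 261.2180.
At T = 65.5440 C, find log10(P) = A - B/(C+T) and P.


C+T = 326.7620
B/(C+T) = 4.1312
log10(P) = 8.6030 - 4.1312 = 4.4718
P = 10^4.4718 = 29631.5677 mmHg

29631.5677 mmHg


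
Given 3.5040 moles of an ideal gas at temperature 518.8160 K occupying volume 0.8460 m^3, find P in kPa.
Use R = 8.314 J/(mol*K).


P = nRT/V = 3.5040 * 8.314 * 518.8160 / 0.8460
= 15114.2805 / 0.8460 = 17865.5798 Pa = 17.8656 kPa

17.8656 kPa


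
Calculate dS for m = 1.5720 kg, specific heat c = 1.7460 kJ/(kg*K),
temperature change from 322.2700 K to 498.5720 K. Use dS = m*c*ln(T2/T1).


T2/T1 = 1.5471
ln(T2/T1) = 0.4364
dS = 1.5720 * 1.7460 * 0.4364 = 1.1977 kJ/K

1.1977 kJ/K


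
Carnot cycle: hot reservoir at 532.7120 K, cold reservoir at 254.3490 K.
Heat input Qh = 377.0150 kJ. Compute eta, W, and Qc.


eta = 1 - 254.3490/532.7120 = 0.5225
W = 0.5225 * 377.0150 = 197.0052 kJ
Qc = 377.0150 - 197.0052 = 180.0098 kJ

eta = 52.2539%, W = 197.0052 kJ, Qc = 180.0098 kJ


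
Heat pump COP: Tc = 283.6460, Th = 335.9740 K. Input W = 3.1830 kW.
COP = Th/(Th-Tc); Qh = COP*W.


COP = 335.9740 / 52.3280 = 6.4205
Qh = 6.4205 * 3.1830 = 20.4366 kW

COP = 6.4205, Qh = 20.4366 kW


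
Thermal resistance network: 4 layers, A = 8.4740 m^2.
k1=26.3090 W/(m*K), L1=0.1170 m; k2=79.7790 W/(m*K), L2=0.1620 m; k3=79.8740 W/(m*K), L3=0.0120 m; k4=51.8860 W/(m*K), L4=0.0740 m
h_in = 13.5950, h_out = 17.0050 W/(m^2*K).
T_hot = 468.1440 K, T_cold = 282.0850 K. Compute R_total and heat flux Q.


R_conv_in = 1/(13.5950*8.4740) = 0.0087
R_1 = 0.1170/(26.3090*8.4740) = 0.0005
R_2 = 0.1620/(79.7790*8.4740) = 0.0002
R_3 = 0.0120/(79.8740*8.4740) = 1.7729e-05
R_4 = 0.0740/(51.8860*8.4740) = 0.0002
R_conv_out = 1/(17.0050*8.4740) = 0.0069
R_total = 0.0166 K/W
Q = 186.0590 / 0.0166 = 11228.4499 W

R_total = 0.0166 K/W, Q = 11228.4499 W


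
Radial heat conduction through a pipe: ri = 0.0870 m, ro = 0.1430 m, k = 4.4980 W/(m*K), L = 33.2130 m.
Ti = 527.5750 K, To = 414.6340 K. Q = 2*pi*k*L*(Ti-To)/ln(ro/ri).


dT = 112.9410 K
ln(ro/ri) = 0.4969
Q = 2*pi*4.4980*33.2130*112.9410 / 0.4969 = 213333.0521 W

213333.0521 W


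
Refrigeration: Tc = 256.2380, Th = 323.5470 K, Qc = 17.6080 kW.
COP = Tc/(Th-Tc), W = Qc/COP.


COP = 256.2380 / 67.3090 = 3.8069
W = 17.6080 / 3.8069 = 4.6253 kW

COP = 3.8069, W = 4.6253 kW


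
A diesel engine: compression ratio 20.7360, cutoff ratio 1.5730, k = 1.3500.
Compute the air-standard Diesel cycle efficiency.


r^(k-1) = 2.8897
rc^k = 1.8432
eta = 0.6228 = 62.2764%

62.2764%


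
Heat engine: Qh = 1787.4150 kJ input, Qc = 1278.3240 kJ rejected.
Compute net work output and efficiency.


W = 1787.4150 - 1278.3240 = 509.0910 kJ
eta = 509.0910 / 1787.4150 = 0.2848 = 28.4820%

W = 509.0910 kJ, eta = 28.4820%


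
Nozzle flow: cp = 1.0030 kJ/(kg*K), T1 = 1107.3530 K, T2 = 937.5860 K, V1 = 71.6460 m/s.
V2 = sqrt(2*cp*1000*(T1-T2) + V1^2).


dT = 169.7670 K
2*cp*1000*dT = 340552.6020
V1^2 = 5133.1493
V2 = sqrt(345685.7513) = 587.9505 m/s

587.9505 m/s


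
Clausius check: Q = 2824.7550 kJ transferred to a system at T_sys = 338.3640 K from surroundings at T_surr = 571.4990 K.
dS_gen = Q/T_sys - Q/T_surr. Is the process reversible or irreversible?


dS_sys = 2824.7550/338.3640 = 8.3483 kJ/K
dS_surr = -2824.7550/571.4990 = -4.9427 kJ/K
dS_gen = 8.3483 - 4.9427 = 3.4056 kJ/K (irreversible)

dS_gen = 3.4056 kJ/K, irreversible


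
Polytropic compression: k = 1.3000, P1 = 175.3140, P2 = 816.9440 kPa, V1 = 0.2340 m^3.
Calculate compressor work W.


(k-1)/k = 0.2308
(P2/P1)^exp = 1.4264
W = 4.3333 * 175.3140 * 0.2340 * (1.4264 - 1) = 75.8000 kJ

75.8000 kJ


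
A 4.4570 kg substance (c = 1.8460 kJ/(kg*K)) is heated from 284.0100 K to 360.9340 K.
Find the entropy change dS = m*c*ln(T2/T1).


T2/T1 = 1.2708
ln(T2/T1) = 0.2397
dS = 4.4570 * 1.8460 * 0.2397 = 1.9720 kJ/K

1.9720 kJ/K


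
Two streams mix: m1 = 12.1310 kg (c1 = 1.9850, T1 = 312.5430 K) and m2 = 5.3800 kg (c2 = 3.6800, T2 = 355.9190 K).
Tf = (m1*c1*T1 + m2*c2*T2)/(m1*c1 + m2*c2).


num = 14572.6731
den = 43.8784
Tf = 332.1147 K

332.1147 K


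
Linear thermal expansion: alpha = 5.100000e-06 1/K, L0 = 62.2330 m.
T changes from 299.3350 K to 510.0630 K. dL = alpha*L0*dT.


dT = 210.7280 K
dL = 5.100000e-06 * 62.2330 * 210.7280 = 0.066883 m
L_final = 62.299883 m

dL = 0.066883 m


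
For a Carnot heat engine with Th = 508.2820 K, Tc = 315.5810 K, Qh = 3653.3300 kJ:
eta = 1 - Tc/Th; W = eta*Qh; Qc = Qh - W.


eta = 1 - 315.5810/508.2820 = 0.3791
W = 0.3791 * 3653.3300 = 1385.0586 kJ
Qc = 3653.3300 - 1385.0586 = 2268.2714 kJ

eta = 37.9122%, W = 1385.0586 kJ, Qc = 2268.2714 kJ


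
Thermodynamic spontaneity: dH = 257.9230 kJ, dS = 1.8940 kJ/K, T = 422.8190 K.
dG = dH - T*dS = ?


T*dS = 422.8190 * 1.8940 = 800.8192 kJ
dG = 257.9230 - 800.8192 = -542.8962 kJ (spontaneous)

dG = -542.8962 kJ, spontaneous


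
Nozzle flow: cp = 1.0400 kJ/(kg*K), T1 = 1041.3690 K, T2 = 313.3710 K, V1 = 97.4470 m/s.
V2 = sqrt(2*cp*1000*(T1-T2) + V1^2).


dT = 727.9980 K
2*cp*1000*dT = 1514235.8400
V1^2 = 9495.9178
V2 = sqrt(1523731.7578) = 1234.3953 m/s

1234.3953 m/s


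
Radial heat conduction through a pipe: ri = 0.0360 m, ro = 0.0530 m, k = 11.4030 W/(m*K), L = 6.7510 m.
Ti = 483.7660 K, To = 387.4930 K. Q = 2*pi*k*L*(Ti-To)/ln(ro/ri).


dT = 96.2730 K
ln(ro/ri) = 0.3868
Q = 2*pi*11.4030*6.7510*96.2730 / 0.3868 = 120396.9499 W

120396.9499 W


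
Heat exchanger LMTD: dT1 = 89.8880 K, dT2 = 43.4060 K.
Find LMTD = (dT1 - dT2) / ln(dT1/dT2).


dT1/dT2 = 2.0709
ln(dT1/dT2) = 0.7280
LMTD = 46.4820 / 0.7280 = 63.8518 K

63.8518 K


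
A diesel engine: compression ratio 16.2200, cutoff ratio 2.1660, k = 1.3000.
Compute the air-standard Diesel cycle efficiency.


r^(k-1) = 2.3068
rc^k = 2.7312
eta = 0.5049 = 50.4899%

50.4899%


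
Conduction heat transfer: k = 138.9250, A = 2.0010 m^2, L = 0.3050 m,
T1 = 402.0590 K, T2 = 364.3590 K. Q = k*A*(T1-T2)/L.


dT = 37.7000 K
Q = 138.9250 * 2.0010 * 37.7000 / 0.3050 = 34361.2540 W

34361.2540 W


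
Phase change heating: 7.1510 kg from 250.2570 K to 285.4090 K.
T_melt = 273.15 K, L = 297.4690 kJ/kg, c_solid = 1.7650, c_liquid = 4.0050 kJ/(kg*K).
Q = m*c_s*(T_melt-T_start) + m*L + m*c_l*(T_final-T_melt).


Q1 (sensible, solid) = 7.1510 * 1.7650 * 22.8930 = 288.9443 kJ
Q2 (latent) = 7.1510 * 297.4690 = 2127.2008 kJ
Q3 (sensible, liquid) = 7.1510 * 4.0050 * 12.2590 = 351.0948 kJ
Q_total = 2767.2399 kJ

2767.2399 kJ


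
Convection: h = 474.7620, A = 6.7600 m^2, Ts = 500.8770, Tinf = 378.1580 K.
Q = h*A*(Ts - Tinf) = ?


dT = 122.7190 K
Q = 474.7620 * 6.7600 * 122.7190 = 393853.2689 W

393853.2689 W


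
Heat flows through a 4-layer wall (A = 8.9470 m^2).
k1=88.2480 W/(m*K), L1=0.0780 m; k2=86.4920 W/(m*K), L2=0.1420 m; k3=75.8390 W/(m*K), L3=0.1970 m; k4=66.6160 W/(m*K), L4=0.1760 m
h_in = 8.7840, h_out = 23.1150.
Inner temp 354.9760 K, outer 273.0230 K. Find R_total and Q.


R_conv_in = 1/(8.7840*8.9470) = 0.0127
R_1 = 0.0780/(88.2480*8.9470) = 9.8790e-05
R_2 = 0.1420/(86.4920*8.9470) = 0.0002
R_3 = 0.1970/(75.8390*8.9470) = 0.0003
R_4 = 0.1760/(66.6160*8.9470) = 0.0003
R_conv_out = 1/(23.1150*8.9470) = 0.0048
R_total = 0.0184 K/W
Q = 81.9530 / 0.0184 = 4447.3282 W

R_total = 0.0184 K/W, Q = 4447.3282 W


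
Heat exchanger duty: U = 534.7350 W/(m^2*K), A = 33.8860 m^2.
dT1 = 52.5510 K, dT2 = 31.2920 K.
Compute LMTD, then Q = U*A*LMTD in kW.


LMTD = 41.0072 K
Q = 534.7350 * 33.8860 * 41.0072 = 743050.9898 W = 743.0510 kW

743.0510 kW


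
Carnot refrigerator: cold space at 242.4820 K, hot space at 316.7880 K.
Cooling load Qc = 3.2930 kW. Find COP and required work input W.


COP = 242.4820 / 74.3060 = 3.2633
W = 3.2930 / 3.2633 = 1.0091 kW

COP = 3.2633, W = 1.0091 kW


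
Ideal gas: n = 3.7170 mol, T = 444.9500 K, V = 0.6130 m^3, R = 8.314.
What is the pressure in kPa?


P = nRT/V = 3.7170 * 8.314 * 444.9500 / 0.6130
= 13750.3513 / 0.6130 = 22431.2418 Pa = 22.4312 kPa

22.4312 kPa


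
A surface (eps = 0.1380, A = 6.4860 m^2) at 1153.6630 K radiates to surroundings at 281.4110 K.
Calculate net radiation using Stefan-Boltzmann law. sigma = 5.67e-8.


T^4 = 1.7714e+12
Tsurr^4 = 6.2714e+09
Q = 0.1380 * 5.67e-8 * 6.4860 * 1.7651e+12 = 89580.7422 W

89580.7422 W


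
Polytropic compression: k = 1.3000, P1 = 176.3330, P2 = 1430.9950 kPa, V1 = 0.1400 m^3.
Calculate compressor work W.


(k-1)/k = 0.2308
(P2/P1)^exp = 1.6212
W = 4.3333 * 176.3330 * 0.1400 * (1.6212 - 1) = 66.4543 kJ

66.4543 kJ


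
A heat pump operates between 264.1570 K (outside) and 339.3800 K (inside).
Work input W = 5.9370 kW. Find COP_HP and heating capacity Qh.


COP = 339.3800 / 75.2230 = 4.5117
Qh = 4.5117 * 5.9370 = 26.7857 kW

COP = 4.5117, Qh = 26.7857 kW


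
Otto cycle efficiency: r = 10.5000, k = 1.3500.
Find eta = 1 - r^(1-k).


r^(k-1) = 2.2773
eta = 1 - 1/2.2773 = 0.5609 = 56.0879%

56.0879%


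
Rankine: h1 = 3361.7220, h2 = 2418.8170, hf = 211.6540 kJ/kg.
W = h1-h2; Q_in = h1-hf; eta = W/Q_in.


W = 942.9050 kJ/kg
Q_in = 3150.0680 kJ/kg
eta = 0.2993 = 29.9328%

eta = 29.9328%


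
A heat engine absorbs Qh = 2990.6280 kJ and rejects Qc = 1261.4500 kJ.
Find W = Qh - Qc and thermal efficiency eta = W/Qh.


W = 2990.6280 - 1261.4500 = 1729.1780 kJ
eta = 1729.1780 / 2990.6280 = 0.5782 = 57.8199%

W = 1729.1780 kJ, eta = 57.8199%


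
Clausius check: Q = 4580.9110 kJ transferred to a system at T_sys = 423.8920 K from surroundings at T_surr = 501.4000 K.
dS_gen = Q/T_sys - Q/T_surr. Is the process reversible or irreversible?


dS_sys = 4580.9110/423.8920 = 10.8068 kJ/K
dS_surr = -4580.9110/501.4000 = -9.1362 kJ/K
dS_gen = 10.8068 - 9.1362 = 1.6705 kJ/K (irreversible)

dS_gen = 1.6705 kJ/K, irreversible


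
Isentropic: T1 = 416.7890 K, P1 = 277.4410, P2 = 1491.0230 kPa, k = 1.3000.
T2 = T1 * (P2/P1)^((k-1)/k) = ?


(k-1)/k = 0.2308
(P2/P1)^exp = 1.4741
T2 = 416.7890 * 1.4741 = 614.3985 K

614.3985 K


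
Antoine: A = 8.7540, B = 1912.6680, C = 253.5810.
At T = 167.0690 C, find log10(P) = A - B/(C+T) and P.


C+T = 420.6500
B/(C+T) = 4.5469
log10(P) = 8.7540 - 4.5469 = 4.2071
P = 10^4.2071 = 16108.8855 mmHg

16108.8855 mmHg


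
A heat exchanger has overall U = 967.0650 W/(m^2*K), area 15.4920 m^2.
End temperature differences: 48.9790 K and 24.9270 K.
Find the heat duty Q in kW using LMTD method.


LMTD = 35.6094 K
Q = 967.0650 * 15.4920 * 35.6094 = 533491.5198 W = 533.4915 kW

533.4915 kW


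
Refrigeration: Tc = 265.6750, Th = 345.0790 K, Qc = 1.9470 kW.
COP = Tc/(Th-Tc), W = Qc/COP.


COP = 265.6750 / 79.4040 = 3.3459
W = 1.9470 / 3.3459 = 0.5819 kW

COP = 3.3459, W = 0.5819 kW


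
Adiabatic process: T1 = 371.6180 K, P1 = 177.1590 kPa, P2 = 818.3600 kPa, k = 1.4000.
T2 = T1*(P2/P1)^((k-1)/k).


(k-1)/k = 0.2857
(P2/P1)^exp = 1.5484
T2 = 371.6180 * 1.5484 = 575.4096 K

575.4096 K


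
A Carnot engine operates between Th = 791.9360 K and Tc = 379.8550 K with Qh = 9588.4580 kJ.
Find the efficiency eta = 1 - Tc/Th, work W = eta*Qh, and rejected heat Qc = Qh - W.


eta = 1 - 379.8550/791.9360 = 0.5203
W = 0.5203 * 9588.4580 = 4989.3190 kJ
Qc = 9588.4580 - 4989.3190 = 4599.1390 kJ

eta = 52.0346%, W = 4989.3190 kJ, Qc = 4599.1390 kJ


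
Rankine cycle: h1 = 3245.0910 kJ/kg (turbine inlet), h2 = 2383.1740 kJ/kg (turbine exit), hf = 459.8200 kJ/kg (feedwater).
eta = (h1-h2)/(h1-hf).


W = 861.9170 kJ/kg
Q_in = 2785.2710 kJ/kg
eta = 0.3095 = 30.9455%

eta = 30.9455%


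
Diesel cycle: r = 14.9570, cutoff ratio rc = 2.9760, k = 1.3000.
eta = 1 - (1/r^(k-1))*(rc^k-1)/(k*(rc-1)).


r^(k-1) = 2.2514
rc^k = 4.1278
eta = 0.4592 = 45.9170%

45.9170%


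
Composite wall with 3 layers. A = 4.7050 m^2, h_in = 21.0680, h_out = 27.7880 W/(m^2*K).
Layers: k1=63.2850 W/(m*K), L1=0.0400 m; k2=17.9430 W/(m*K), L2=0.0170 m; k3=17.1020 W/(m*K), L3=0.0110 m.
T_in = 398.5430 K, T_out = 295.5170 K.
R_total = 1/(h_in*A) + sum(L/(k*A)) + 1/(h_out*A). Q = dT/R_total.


R_conv_in = 1/(21.0680*4.7050) = 0.0101
R_1 = 0.0400/(63.2850*4.7050) = 0.0001
R_2 = 0.0170/(17.9430*4.7050) = 0.0002
R_3 = 0.0110/(17.1020*4.7050) = 0.0001
R_conv_out = 1/(27.7880*4.7050) = 0.0076
R_total = 0.0182 K/W
Q = 103.0260 / 0.0182 = 5657.8744 W

R_total = 0.0182 K/W, Q = 5657.8744 W


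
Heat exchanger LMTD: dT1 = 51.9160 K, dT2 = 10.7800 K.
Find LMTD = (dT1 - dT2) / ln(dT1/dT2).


dT1/dT2 = 4.8160
ln(dT1/dT2) = 1.5719
LMTD = 41.1360 / 1.5719 = 26.1690 K

26.1690 K


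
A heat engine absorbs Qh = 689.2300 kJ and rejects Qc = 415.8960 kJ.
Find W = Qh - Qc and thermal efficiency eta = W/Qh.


W = 689.2300 - 415.8960 = 273.3340 kJ
eta = 273.3340 / 689.2300 = 0.3966 = 39.6579%

W = 273.3340 kJ, eta = 39.6579%


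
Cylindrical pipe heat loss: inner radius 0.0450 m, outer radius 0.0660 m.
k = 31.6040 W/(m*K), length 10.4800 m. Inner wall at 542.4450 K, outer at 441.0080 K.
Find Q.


dT = 101.4370 K
ln(ro/ri) = 0.3830
Q = 2*pi*31.6040*10.4800*101.4370 / 0.3830 = 551175.1286 W

551175.1286 W


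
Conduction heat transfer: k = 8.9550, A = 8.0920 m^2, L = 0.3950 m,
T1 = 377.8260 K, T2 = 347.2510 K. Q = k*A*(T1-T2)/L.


dT = 30.5750 K
Q = 8.9550 * 8.0920 * 30.5750 / 0.3950 = 5609.0697 W

5609.0697 W


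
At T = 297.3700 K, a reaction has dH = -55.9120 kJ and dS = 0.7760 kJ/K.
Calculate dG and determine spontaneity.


T*dS = 297.3700 * 0.7760 = 230.7591 kJ
dG = -55.9120 - 230.7591 = -286.6711 kJ (spontaneous)

dG = -286.6711 kJ, spontaneous


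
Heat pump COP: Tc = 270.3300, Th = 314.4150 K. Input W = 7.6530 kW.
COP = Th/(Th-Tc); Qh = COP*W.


COP = 314.4150 / 44.0850 = 7.1320
Qh = 7.1320 * 7.6530 = 54.5813 kW

COP = 7.1320, Qh = 54.5813 kW


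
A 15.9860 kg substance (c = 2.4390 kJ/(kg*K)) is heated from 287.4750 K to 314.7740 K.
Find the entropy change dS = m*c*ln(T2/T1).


T2/T1 = 1.0950
ln(T2/T1) = 0.0907
dS = 15.9860 * 2.4390 * 0.0907 = 3.5371 kJ/K

3.5371 kJ/K


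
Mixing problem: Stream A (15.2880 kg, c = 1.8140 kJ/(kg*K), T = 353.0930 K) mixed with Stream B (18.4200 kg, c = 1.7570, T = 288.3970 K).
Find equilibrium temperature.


num = 19125.7908
den = 60.0964
Tf = 318.2520 K

318.2520 K


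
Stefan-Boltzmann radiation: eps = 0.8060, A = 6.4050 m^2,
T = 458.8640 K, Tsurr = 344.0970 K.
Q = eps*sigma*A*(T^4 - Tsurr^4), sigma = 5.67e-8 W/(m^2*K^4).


T^4 = 4.4334e+10
Tsurr^4 = 1.4019e+10
Q = 0.8060 * 5.67e-8 * 6.4050 * 3.0315e+10 = 8873.4065 W

8873.4065 W


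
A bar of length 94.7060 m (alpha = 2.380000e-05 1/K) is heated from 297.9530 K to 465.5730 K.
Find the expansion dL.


dT = 167.6200 K
dL = 2.380000e-05 * 94.7060 * 167.6200 = 0.377816 m
L_final = 95.083816 m

dL = 0.377816 m


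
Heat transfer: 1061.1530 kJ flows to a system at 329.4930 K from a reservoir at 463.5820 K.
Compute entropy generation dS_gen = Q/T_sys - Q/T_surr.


dS_sys = 1061.1530/329.4930 = 3.2206 kJ/K
dS_surr = -1061.1530/463.5820 = -2.2890 kJ/K
dS_gen = 3.2206 - 2.2890 = 0.9315 kJ/K (irreversible)

dS_gen = 0.9315 kJ/K, irreversible


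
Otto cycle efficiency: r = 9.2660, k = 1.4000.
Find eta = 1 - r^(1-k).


r^(k-1) = 2.4364
eta = 1 - 1/2.4364 = 0.5896 = 58.9566%

58.9566%


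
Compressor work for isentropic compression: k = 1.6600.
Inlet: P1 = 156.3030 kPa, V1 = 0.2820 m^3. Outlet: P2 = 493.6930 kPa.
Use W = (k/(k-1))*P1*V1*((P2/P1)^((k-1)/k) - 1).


(k-1)/k = 0.3976
(P2/P1)^exp = 1.5798
W = 2.5152 * 156.3030 * 0.2820 * (1.5798 - 1) = 64.2735 kJ

64.2735 kJ


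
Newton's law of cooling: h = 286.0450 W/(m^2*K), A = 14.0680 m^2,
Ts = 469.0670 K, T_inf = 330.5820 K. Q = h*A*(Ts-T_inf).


dT = 138.4850 K
Q = 286.0450 * 14.0680 * 138.4850 = 557274.8656 W

557274.8656 W


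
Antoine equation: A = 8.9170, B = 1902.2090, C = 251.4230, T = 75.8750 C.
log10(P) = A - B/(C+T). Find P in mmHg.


C+T = 327.2980
B/(C+T) = 5.8119
log10(P) = 8.9170 - 5.8119 = 3.1051
P = 10^3.1051 = 1273.9240 mmHg

1273.9240 mmHg


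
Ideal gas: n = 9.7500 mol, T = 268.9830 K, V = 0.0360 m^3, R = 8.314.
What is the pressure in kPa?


P = nRT/V = 9.7500 * 8.314 * 268.9830 / 0.0360
= 21804.1655 / 0.0360 = 605671.2626 Pa = 605.6713 kPa

605.6713 kPa


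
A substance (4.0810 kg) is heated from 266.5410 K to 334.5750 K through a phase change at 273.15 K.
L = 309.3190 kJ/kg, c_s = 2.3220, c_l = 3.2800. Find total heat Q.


Q1 (sensible, solid) = 4.0810 * 2.3220 * 6.6090 = 62.6274 kJ
Q2 (latent) = 4.0810 * 309.3190 = 1262.3308 kJ
Q3 (sensible, liquid) = 4.0810 * 3.2800 * 61.4250 = 822.2154 kJ
Q_total = 2147.1737 kJ

2147.1737 kJ


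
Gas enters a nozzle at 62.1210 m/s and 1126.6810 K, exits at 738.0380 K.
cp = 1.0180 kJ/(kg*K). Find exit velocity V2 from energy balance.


dT = 388.6430 K
2*cp*1000*dT = 791277.1480
V1^2 = 3859.0186
V2 = sqrt(795136.1666) = 891.7041 m/s

891.7041 m/s


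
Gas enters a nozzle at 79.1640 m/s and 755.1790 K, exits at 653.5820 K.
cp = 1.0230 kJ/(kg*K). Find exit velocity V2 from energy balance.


dT = 101.5970 K
2*cp*1000*dT = 207867.4620
V1^2 = 6266.9389
V2 = sqrt(214134.4009) = 462.7466 m/s

462.7466 m/s


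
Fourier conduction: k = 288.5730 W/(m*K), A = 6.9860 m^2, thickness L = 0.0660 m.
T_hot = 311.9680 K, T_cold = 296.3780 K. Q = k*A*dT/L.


dT = 15.5900 K
Q = 288.5730 * 6.9860 * 15.5900 / 0.0660 = 476196.7810 W

476196.7810 W


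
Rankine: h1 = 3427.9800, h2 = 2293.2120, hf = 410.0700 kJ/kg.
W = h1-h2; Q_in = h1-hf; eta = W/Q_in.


W = 1134.7680 kJ/kg
Q_in = 3017.9100 kJ/kg
eta = 0.3760 = 37.6011%

eta = 37.6011%


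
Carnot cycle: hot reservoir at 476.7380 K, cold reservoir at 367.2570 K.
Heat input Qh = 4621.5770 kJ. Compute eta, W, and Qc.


eta = 1 - 367.2570/476.7380 = 0.2296
W = 0.2296 * 4621.5770 = 1061.3269 kJ
Qc = 4621.5770 - 1061.3269 = 3560.2501 kJ

eta = 22.9646%, W = 1061.3269 kJ, Qc = 3560.2501 kJ


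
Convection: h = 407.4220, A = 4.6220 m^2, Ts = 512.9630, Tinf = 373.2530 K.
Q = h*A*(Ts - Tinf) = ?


dT = 139.7100 K
Q = 407.4220 * 4.6220 * 139.7100 = 263088.5275 W

263088.5275 W


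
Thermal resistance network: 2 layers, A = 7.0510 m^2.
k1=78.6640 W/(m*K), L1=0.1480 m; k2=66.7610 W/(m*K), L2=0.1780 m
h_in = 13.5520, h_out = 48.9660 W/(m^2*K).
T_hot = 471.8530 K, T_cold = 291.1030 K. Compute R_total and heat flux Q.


R_conv_in = 1/(13.5520*7.0510) = 0.0105
R_1 = 0.1480/(78.6640*7.0510) = 0.0003
R_2 = 0.1780/(66.7610*7.0510) = 0.0004
R_conv_out = 1/(48.9660*7.0510) = 0.0029
R_total = 0.0140 K/W
Q = 180.7500 / 0.0140 = 12904.7233 W

R_total = 0.0140 K/W, Q = 12904.7233 W


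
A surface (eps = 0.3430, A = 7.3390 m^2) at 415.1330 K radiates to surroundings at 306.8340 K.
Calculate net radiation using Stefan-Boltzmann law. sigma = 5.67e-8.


T^4 = 2.9699e+10
Tsurr^4 = 8.8637e+09
Q = 0.3430 * 5.67e-8 * 7.3390 * 2.0836e+10 = 2973.8878 W

2973.8878 W


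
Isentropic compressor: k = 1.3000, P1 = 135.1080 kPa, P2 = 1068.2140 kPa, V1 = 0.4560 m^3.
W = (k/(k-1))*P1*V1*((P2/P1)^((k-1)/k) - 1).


(k-1)/k = 0.2308
(P2/P1)^exp = 1.6115
W = 4.3333 * 135.1080 * 0.4560 * (1.6115 - 1) = 163.2495 kJ

163.2495 kJ


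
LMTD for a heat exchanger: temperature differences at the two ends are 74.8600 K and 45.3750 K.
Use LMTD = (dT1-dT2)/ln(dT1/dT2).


dT1/dT2 = 1.6498
ln(dT1/dT2) = 0.5007
LMTD = 29.4850 / 0.5007 = 58.8924 K

58.8924 K


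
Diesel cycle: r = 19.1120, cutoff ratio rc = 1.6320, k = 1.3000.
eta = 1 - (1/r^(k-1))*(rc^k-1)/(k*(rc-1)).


r^(k-1) = 2.4232
rc^k = 1.8903
eta = 0.5528 = 55.2806%

55.2806%


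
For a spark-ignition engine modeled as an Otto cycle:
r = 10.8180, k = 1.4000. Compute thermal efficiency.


r^(k-1) = 2.5921
eta = 1 - 1/2.5921 = 0.6142 = 61.4219%

61.4219%


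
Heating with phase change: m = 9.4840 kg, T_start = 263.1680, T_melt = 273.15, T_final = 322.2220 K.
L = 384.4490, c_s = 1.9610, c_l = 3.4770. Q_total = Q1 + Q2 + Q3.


Q1 (sensible, solid) = 9.4840 * 1.9610 * 9.9820 = 185.6465 kJ
Q2 (latent) = 9.4840 * 384.4490 = 3646.1143 kJ
Q3 (sensible, liquid) = 9.4840 * 3.4770 * 49.0720 = 1618.1918 kJ
Q_total = 5449.9526 kJ

5449.9526 kJ


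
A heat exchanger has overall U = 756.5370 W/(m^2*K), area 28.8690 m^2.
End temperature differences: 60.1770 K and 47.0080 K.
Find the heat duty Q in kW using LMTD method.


LMTD = 53.3217 K
Q = 756.5370 * 28.8690 * 53.3217 = 1164571.7603 W = 1164.5718 kW

1164.5718 kW


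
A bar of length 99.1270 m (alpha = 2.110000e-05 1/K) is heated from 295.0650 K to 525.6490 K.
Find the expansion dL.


dT = 230.5840 K
dL = 2.110000e-05 * 99.1270 * 230.5840 = 0.482285 m
L_final = 99.609285 m

dL = 0.482285 m


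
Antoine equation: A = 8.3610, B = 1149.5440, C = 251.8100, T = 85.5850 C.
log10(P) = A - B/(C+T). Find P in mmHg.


C+T = 337.3950
B/(C+T) = 3.4071
log10(P) = 8.3610 - 3.4071 = 4.9539
P = 10^4.9539 = 89925.6762 mmHg

89925.6762 mmHg


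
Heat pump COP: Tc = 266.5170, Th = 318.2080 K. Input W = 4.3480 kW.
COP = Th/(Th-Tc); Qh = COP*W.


COP = 318.2080 / 51.6910 = 6.1560
Qh = 6.1560 * 4.3480 = 26.7661 kW

COP = 6.1560, Qh = 26.7661 kW


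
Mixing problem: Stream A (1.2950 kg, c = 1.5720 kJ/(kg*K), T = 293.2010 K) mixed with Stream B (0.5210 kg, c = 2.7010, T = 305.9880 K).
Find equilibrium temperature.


num = 1027.4737
den = 3.4430
Tf = 298.4274 K

298.4274 K


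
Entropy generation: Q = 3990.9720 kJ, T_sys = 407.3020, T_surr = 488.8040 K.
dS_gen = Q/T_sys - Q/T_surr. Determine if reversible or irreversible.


dS_sys = 3990.9720/407.3020 = 9.7986 kJ/K
dS_surr = -3990.9720/488.8040 = -8.1648 kJ/K
dS_gen = 9.7986 - 8.1648 = 1.6338 kJ/K (irreversible)

dS_gen = 1.6338 kJ/K, irreversible


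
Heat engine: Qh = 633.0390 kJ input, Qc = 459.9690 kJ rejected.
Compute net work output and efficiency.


W = 633.0390 - 459.9690 = 173.0700 kJ
eta = 173.0700 / 633.0390 = 0.2734 = 27.3395%

W = 173.0700 kJ, eta = 27.3395%


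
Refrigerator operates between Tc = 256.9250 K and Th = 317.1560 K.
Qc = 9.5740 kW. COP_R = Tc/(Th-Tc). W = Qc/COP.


COP = 256.9250 / 60.2310 = 4.2657
W = 9.5740 / 4.2657 = 2.2444 kW

COP = 4.2657, W = 2.2444 kW


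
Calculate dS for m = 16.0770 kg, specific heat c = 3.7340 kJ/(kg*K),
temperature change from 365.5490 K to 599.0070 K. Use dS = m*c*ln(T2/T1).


T2/T1 = 1.6387
ln(T2/T1) = 0.4939
dS = 16.0770 * 3.7340 * 0.4939 = 29.6479 kJ/K

29.6479 kJ/K


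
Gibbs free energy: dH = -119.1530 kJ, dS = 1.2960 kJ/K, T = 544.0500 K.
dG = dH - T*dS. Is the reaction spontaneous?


T*dS = 544.0500 * 1.2960 = 705.0888 kJ
dG = -119.1530 - 705.0888 = -824.2418 kJ (spontaneous)

dG = -824.2418 kJ, spontaneous


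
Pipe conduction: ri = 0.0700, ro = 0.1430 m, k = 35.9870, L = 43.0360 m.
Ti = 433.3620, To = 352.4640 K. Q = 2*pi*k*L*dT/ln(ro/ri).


dT = 80.8980 K
ln(ro/ri) = 0.7143
Q = 2*pi*35.9870*43.0360*80.8980 / 0.7143 = 1102007.4204 W

1102007.4204 W


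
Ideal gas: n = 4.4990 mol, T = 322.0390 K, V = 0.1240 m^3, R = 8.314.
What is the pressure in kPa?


P = nRT/V = 4.4990 * 8.314 * 322.0390 / 0.1240
= 12045.7677 / 0.1240 = 97143.2877 Pa = 97.1433 kPa

97.1433 kPa


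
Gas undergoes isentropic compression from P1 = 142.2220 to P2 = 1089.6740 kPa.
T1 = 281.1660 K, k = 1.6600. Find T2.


(k-1)/k = 0.3976
(P2/P1)^exp = 2.2470
T2 = 281.1660 * 2.2470 = 631.7770 K

631.7770 K


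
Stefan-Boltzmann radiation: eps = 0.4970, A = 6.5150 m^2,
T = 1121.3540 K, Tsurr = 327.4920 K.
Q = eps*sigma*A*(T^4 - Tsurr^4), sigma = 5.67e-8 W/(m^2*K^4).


T^4 = 1.5811e+12
Tsurr^4 = 1.1503e+10
Q = 0.4970 * 5.67e-8 * 6.5150 * 1.5696e+12 = 288173.3276 W

288173.3276 W


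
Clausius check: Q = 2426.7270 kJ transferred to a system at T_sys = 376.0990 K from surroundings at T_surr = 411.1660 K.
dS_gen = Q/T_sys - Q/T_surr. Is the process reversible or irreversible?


dS_sys = 2426.7270/376.0990 = 6.4524 kJ/K
dS_surr = -2426.7270/411.1660 = -5.9021 kJ/K
dS_gen = 6.4524 - 5.9021 = 0.5503 kJ/K (irreversible)

dS_gen = 0.5503 kJ/K, irreversible


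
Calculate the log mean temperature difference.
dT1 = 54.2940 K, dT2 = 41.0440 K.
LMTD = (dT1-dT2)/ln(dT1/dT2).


dT1/dT2 = 1.3228
ln(dT1/dT2) = 0.2798
LMTD = 13.2500 / 0.2798 = 47.3605 K

47.3605 K


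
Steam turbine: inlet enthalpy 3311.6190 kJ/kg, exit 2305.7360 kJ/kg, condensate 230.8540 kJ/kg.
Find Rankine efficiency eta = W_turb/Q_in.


W = 1005.8830 kJ/kg
Q_in = 3080.7650 kJ/kg
eta = 0.3265 = 32.6504%

eta = 32.6504%


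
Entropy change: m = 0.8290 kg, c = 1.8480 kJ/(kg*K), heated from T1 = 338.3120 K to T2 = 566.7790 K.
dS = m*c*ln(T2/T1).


T2/T1 = 1.6753
ln(T2/T1) = 0.5160
dS = 0.8290 * 1.8480 * 0.5160 = 0.7905 kJ/K

0.7905 kJ/K
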